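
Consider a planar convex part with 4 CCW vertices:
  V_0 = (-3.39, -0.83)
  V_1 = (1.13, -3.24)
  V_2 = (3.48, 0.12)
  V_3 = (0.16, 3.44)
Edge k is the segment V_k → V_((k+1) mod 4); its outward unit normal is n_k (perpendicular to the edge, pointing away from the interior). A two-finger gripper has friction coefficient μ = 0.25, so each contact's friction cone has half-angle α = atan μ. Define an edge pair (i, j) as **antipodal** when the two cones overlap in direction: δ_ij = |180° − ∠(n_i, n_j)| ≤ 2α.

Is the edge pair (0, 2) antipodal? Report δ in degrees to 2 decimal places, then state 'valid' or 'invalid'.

δ = 16.93°, valid

α = atan 0.25 = 14.04°;  2α = 28.07°
edge 0: e_0 = (+4.52, -2.41);  n_0 = (-0.4705, -0.8824)
edge 2: e_2 = (-3.32, +3.32);  n_2 = (+0.7071, +0.7071)
∠(n_0, n_2) = 163.07°
δ = |180° − 163.07°| = 16.93°
16.93° ≤ 2α = 28.07°  →  valid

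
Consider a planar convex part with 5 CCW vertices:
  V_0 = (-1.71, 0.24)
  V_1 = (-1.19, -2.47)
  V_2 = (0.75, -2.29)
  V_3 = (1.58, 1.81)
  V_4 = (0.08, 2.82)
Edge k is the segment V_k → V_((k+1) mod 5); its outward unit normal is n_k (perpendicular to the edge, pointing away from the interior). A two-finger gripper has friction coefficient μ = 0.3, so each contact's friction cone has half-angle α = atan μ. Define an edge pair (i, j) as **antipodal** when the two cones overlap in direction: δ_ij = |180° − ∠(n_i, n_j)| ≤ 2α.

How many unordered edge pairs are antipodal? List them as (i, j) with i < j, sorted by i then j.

count = 2; pairs: (0,2), (2,4)

α = atan 0.3 = 16.70°;  2α = 33.40°
n_0 = (-0.9821, -0.1884)
n_1 = (+0.0924, -0.9957)
n_2 = (+0.9801, -0.1984)
n_3 = (+0.5585, +0.8295)
n_4 = (-0.8216, +0.5700)
  (0,1): δ = 95.56°  ·
  (0,2): δ = 22.31°  ✓
  (0,3): δ = 45.18°  ·
  (0,4): δ = 134.39°  ·
  (1,2): δ = 106.75°  ·
  (1,3): δ = 39.25°  ·
  (1,4): δ = 49.95°  ·
  (2,3): δ = 112.51°  ·
  (2,4): δ = 23.31°  ✓
  (3,4): δ = 90.80°  ·
antipodal pairs: 2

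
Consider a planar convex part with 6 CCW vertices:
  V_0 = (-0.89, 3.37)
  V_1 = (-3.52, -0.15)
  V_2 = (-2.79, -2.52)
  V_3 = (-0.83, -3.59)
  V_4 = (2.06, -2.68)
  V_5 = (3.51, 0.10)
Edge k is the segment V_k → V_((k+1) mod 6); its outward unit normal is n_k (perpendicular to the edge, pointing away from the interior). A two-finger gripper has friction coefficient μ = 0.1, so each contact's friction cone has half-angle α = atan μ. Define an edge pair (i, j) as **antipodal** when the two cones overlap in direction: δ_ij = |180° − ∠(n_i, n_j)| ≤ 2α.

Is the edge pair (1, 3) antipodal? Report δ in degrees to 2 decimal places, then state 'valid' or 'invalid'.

δ = 89.64°, invalid

α = atan 0.1 = 5.71°;  2α = 11.42°
edge 1: e_1 = (+0.73, -2.37);  n_1 = (-0.9557, -0.2944)
edge 3: e_3 = (+2.89, +0.91);  n_3 = (+0.3003, -0.9538)
∠(n_1, n_3) = 90.36°
δ = |180° − 90.36°| = 89.64°
89.64° > 2α = 11.42°  →  invalid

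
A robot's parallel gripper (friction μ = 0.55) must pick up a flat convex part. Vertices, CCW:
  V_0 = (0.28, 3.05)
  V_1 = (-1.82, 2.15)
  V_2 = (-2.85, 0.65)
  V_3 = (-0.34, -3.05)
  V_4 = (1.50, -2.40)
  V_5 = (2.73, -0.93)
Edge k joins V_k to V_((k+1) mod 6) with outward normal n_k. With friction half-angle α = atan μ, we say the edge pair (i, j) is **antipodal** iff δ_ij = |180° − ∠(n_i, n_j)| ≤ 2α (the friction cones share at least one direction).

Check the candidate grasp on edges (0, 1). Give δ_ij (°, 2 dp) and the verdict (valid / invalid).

α = atan 0.55 = 28.81°;  2α = 57.62°
edge 0: e_0 = (-2.10, -0.90);  n_0 = (-0.3939, +0.9191)
edge 1: e_1 = (-1.03, -1.50);  n_1 = (-0.8244, +0.5661)
∠(n_0, n_1) = 32.33°
δ = |180° − 32.33°| = 147.67°
147.67° > 2α = 57.62°  →  invalid

δ = 147.67°, invalid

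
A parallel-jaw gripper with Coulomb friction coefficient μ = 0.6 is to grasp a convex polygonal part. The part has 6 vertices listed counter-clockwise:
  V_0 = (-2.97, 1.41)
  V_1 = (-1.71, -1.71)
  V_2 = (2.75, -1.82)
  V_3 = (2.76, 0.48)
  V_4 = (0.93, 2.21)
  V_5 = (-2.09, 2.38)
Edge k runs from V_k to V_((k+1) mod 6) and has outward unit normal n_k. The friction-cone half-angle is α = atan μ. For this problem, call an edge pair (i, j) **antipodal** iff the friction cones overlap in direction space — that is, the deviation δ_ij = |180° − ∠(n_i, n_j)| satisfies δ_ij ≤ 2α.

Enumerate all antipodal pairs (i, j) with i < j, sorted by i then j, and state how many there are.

α = atan 0.6 = 30.96°;  2α = 61.93°
n_0 = (-0.9272, -0.3745)
n_1 = (-0.0247, -0.9997)
n_2 = (+1.0000, -0.0043)
n_3 = (+0.6870, +0.7267)
n_4 = (+0.0562, +0.9984)
n_5 = (-0.7406, +0.6719)
  (0,1): δ = 113.40°  ·
  (0,2): δ = 22.24°  ✓
  (0,3): δ = 24.62°  ✓
  (0,4): δ = 64.79°  ·
  (0,5): δ = 115.79°  ·
  (1,2): δ = 88.84°  ·
  (1,3): δ = 41.98°  ✓
  (1,4): δ = 1.81°  ✓
  (1,5): δ = 49.20°  ✓
  (2,3): δ = 133.14°  ·
  (2,4): δ = 92.97°  ·
  (2,5): δ = 41.97°  ✓
  (3,4): δ = 139.83°  ·
  (3,5): δ = 88.82°  ·
  (4,5): δ = 128.99°  ·
antipodal pairs: 6

count = 6; pairs: (0,2), (0,3), (1,3), (1,4), (1,5), (2,5)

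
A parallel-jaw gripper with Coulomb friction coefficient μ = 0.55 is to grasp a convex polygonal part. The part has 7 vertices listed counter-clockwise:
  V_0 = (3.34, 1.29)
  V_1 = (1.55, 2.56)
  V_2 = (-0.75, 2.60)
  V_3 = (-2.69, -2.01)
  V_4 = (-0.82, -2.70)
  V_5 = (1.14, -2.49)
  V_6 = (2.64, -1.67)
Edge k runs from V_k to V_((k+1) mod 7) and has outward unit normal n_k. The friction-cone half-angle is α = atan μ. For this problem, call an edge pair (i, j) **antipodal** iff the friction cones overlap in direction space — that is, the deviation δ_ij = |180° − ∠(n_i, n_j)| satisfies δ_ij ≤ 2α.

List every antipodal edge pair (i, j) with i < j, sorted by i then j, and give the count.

count = 7; pairs: (0,3), (0,4), (1,3), (1,4), (1,5), (2,5), (2,6)

α = atan 0.55 = 28.81°;  2α = 57.62°
n_0 = (+0.5786, +0.8156)
n_1 = (+0.0174, +0.9998)
n_2 = (-0.9217, +0.3879)
n_3 = (-0.3462, -0.9382)
n_4 = (+0.1065, -0.9943)
n_5 = (+0.4797, -0.8774)
n_6 = (+0.9732, -0.2301)
  (0,1): δ = 145.64°  ·
  (0,2): δ = 77.47°  ·
  (0,3): δ = 15.10°  ✓
  (0,4): δ = 41.47°  ✓
  (0,5): δ = 64.02°  ·
  (0,6): δ = 112.05°  ·
  (1,2): δ = 111.83°  ·
  (1,3): δ = 19.26°  ✓
  (1,4): δ = 7.11°  ✓
  (1,5): δ = 29.66°  ✓
  (1,6): δ = 77.69°  ·
  (2,3): δ = 87.43°  ·
  (2,4): δ = 61.06°  ·
  (2,5): δ = 38.51°  ✓
  (2,6): δ = 9.52°  ✓
  (3,4): δ = 153.63°  ·
  (3,5): δ = 131.08°  ·
  (3,6): δ = 83.05°  ·
  (4,5): δ = 157.45°  ·
  (4,6): δ = 109.42°  ·
  (5,6): δ = 131.97°  ·
antipodal pairs: 7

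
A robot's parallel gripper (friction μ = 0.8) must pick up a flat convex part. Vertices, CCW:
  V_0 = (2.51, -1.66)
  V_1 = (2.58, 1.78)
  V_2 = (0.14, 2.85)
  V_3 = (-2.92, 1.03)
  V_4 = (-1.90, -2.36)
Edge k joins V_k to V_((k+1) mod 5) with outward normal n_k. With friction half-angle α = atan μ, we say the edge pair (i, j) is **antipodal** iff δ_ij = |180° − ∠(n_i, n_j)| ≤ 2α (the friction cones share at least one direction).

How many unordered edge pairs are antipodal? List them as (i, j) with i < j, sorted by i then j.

α = atan 0.8 = 38.66°;  2α = 77.32°
n_0 = (+0.9998, -0.0203)
n_1 = (+0.4016, +0.9158)
n_2 = (-0.5112, +0.8595)
n_3 = (-0.9576, -0.2881)
n_4 = (+0.1568, -0.9876)
  (0,1): δ = 112.51°  ·
  (0,2): δ = 58.09°  ✓
  (0,3): δ = 17.91°  ✓
  (0,4): δ = 100.19°  ·
  (1,2): δ = 125.58°  ·
  (1,3): δ = 49.58°  ✓
  (1,4): δ = 32.70°  ✓
  (2,3): δ = 104.00°  ·
  (2,4): δ = 21.72°  ✓
  (3,4): δ = 97.73°  ·
antipodal pairs: 5

count = 5; pairs: (0,2), (0,3), (1,3), (1,4), (2,4)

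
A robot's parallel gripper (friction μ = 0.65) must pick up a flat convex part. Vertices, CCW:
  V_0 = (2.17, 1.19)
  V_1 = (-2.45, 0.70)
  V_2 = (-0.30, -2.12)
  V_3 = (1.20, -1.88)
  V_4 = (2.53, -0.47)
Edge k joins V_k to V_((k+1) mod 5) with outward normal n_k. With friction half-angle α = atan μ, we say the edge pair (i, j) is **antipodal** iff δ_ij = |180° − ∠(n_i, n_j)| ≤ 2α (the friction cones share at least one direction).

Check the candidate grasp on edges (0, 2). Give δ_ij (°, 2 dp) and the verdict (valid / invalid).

α = atan 0.65 = 33.02°;  2α = 66.05°
edge 0: e_0 = (-4.62, -0.49);  n_0 = (-0.1055, +0.9944)
edge 2: e_2 = (+1.50, +0.24);  n_2 = (+0.1580, -0.9874)
∠(n_0, n_2) = 176.96°
δ = |180° − 176.96°| = 3.04°
3.04° ≤ 2α = 66.05°  →  valid

δ = 3.04°, valid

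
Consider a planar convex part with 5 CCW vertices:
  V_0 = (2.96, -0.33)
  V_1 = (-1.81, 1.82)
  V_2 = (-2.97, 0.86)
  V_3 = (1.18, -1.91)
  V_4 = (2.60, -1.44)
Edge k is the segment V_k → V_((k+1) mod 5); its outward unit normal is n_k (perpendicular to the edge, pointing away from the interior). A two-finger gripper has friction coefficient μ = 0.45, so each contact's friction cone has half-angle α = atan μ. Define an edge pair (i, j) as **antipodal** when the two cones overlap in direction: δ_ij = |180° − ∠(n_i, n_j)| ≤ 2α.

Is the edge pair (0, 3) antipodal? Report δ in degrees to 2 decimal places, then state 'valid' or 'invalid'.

α = atan 0.45 = 24.23°;  2α = 48.46°
edge 0: e_0 = (-4.77, +2.15);  n_0 = (+0.4109, +0.9117)
edge 3: e_3 = (+1.42, +0.47);  n_3 = (+0.3142, -0.9493)
∠(n_0, n_3) = 137.42°
δ = |180° − 137.42°| = 42.58°
42.58° ≤ 2α = 48.46°  →  valid

δ = 42.58°, valid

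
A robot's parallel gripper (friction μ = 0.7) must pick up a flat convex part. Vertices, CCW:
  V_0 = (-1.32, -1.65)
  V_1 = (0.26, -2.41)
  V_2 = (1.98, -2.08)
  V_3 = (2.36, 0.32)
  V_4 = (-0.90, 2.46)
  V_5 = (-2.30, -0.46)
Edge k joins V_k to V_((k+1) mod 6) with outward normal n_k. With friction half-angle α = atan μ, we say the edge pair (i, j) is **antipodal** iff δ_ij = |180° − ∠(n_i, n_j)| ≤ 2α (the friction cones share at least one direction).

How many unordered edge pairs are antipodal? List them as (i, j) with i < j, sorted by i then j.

count = 6; pairs: (0,3), (1,3), (1,4), (2,4), (2,5), (3,5)

α = atan 0.7 = 34.99°;  2α = 69.98°
n_0 = (-0.4335, -0.9012)
n_1 = (+0.1884, -0.9821)
n_2 = (+0.9877, -0.1564)
n_3 = (+0.5488, +0.8360)
n_4 = (-0.9017, +0.4323)
n_5 = (-0.7719, -0.6357)
  (0,1): δ = 143.45°  ·
  (0,2): δ = 73.31°  ·
  (0,3): δ = 7.59°  ✓
  (0,4): δ = 90.07°  ·
  (0,5): δ = 155.16°  ·
  (1,2): δ = 109.86°  ·
  (1,3): δ = 44.14°  ✓
  (1,4): δ = 53.52°  ✓
  (1,5): δ = 118.61°  ·
  (2,3): δ = 114.29°  ·
  (2,4): δ = 16.62°  ✓
  (2,5): δ = 48.47°  ✓
  (3,4): δ = 82.33°  ·
  (3,5): δ = 17.24°  ✓
  (4,5): δ = 114.91°  ·
antipodal pairs: 6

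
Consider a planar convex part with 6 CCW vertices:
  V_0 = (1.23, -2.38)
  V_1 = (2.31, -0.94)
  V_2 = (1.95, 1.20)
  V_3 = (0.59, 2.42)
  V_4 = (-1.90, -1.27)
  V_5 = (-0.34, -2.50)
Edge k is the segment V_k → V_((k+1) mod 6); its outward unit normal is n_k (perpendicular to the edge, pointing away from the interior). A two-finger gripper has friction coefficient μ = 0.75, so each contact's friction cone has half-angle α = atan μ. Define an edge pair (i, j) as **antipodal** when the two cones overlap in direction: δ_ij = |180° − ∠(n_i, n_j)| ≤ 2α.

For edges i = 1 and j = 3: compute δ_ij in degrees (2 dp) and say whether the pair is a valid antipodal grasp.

δ = 43.56°, valid

α = atan 0.75 = 36.87°;  2α = 73.74°
edge 1: e_1 = (-0.36, +2.14);  n_1 = (+0.9861, +0.1659)
edge 3: e_3 = (-2.49, -3.69);  n_3 = (-0.8289, +0.5594)
∠(n_1, n_3) = 136.44°
δ = |180° − 136.44°| = 43.56°
43.56° ≤ 2α = 73.74°  →  valid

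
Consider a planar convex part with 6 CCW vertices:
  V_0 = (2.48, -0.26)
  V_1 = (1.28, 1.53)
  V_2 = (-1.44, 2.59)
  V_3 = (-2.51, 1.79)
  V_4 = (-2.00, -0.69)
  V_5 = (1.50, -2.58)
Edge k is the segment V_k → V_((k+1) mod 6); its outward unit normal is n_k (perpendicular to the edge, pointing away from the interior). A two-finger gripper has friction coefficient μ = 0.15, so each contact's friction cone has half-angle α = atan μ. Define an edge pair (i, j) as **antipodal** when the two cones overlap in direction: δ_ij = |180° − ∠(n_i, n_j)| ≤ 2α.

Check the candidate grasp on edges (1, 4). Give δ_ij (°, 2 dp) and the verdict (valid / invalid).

α = atan 0.15 = 8.53°;  2α = 17.06°
edge 1: e_1 = (-2.72, +1.06);  n_1 = (+0.3631, +0.9317)
edge 4: e_4 = (+3.50, -1.89);  n_4 = (-0.4751, -0.8799)
∠(n_1, n_4) = 172.92°
δ = |180° − 172.92°| = 7.08°
7.08° ≤ 2α = 17.06°  →  valid

δ = 7.08°, valid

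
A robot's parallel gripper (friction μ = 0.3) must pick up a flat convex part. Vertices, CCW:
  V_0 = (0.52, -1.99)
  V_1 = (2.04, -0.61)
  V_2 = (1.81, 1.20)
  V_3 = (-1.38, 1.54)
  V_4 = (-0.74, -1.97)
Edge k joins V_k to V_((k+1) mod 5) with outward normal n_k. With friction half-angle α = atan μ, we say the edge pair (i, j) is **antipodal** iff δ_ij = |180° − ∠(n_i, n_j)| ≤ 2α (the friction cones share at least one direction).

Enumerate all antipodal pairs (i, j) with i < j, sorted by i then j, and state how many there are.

count = 2; pairs: (1,3), (2,4)

α = atan 0.3 = 16.70°;  2α = 33.40°
n_0 = (+0.6722, -0.7404)
n_1 = (+0.9920, +0.1261)
n_2 = (+0.1060, +0.9944)
n_3 = (-0.9838, -0.1794)
n_4 = (-0.0159, -0.9999)
  (0,1): δ = 124.99°  ·
  (0,2): δ = 48.32°  ·
  (0,3): δ = 58.10°  ·
  (0,4): δ = 136.85°  ·
  (1,2): δ = 103.33°  ·
  (1,3): δ = 3.09°  ✓
  (1,4): δ = 81.85°  ·
  (2,3): δ = 73.58°  ·
  (2,4): δ = 5.17°  ✓
  (3,4): δ = 101.24°  ·
antipodal pairs: 2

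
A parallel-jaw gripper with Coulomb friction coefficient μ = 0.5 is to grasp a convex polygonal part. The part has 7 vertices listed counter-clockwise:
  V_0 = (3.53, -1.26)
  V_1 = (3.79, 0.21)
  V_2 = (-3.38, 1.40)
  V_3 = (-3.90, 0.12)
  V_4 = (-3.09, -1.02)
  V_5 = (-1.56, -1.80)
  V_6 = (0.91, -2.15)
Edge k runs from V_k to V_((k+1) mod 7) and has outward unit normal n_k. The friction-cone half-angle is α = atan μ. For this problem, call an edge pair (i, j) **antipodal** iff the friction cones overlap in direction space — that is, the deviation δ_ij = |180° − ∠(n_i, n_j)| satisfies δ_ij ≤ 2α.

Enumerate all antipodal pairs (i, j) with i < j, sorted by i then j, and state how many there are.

count = 7; pairs: (0,2), (0,3), (1,3), (1,4), (1,5), (1,6), (2,6)

α = atan 0.5 = 26.57°;  2α = 53.13°
n_0 = (+0.9847, -0.1742)
n_1 = (+0.1637, +0.9865)
n_2 = (-0.9265, +0.3764)
n_3 = (-0.8152, -0.5792)
n_4 = (-0.4542, -0.8909)
n_5 = (-0.1403, -0.9901)
n_6 = (+0.3216, -0.9469)
  (0,1): δ = 89.39°  ·
  (0,2): δ = 12.08°  ✓
  (0,3): δ = 45.43°  ✓
  (0,4): δ = 73.02°  ·
  (0,5): δ = 91.97°  ·
  (0,6): δ = 118.79°  ·
  (1,2): δ = 102.69°  ·
  (1,3): δ = 45.18°  ✓
  (1,4): δ = 17.59°  ✓
  (1,5): δ = 1.36°  ✓
  (1,6): δ = 28.19°  ✓
  (2,3): δ = 122.50°  ·
  (2,4): δ = 94.90°  ·
  (2,5): δ = 75.96°  ·
  (2,6): δ = 49.13°  ✓
  (3,4): δ = 152.41°  ·
  (3,5): δ = 133.46°  ·
  (3,6): δ = 106.63°  ·
  (4,5): δ = 161.05°  ·
  (4,6): δ = 134.22°  ·
  (5,6): δ = 153.17°  ·
antipodal pairs: 7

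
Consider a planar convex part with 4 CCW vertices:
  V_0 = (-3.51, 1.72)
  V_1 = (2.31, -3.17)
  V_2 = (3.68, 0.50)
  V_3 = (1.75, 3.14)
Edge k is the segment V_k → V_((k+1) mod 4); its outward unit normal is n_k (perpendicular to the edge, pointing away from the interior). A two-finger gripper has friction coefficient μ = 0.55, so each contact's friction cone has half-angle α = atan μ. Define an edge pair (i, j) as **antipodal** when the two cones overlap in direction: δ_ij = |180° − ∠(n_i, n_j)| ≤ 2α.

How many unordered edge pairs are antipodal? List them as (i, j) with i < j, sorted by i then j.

count = 3; pairs: (0,2), (0,3), (1,3)

α = atan 0.55 = 28.81°;  2α = 57.62°
n_0 = (-0.6433, -0.7656)
n_1 = (+0.9369, -0.3497)
n_2 = (+0.8073, +0.5902)
n_3 = (-0.2606, +0.9654)
  (0,1): δ = 70.43°  ·
  (0,2): δ = 13.79°  ✓
  (0,3): δ = 55.14°  ✓
  (1,2): δ = 123.36°  ·
  (1,3): δ = 54.42°  ✓
  (2,3): δ = 111.06°  ·
antipodal pairs: 3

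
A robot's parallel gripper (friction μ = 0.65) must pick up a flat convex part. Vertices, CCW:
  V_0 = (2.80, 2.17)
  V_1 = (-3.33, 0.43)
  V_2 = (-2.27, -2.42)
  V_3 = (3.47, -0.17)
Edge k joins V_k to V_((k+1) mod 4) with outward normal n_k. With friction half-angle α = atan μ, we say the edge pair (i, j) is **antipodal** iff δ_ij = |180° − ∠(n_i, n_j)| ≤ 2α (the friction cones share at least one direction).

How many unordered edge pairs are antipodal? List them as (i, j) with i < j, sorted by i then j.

count = 2; pairs: (0,2), (1,3)

α = atan 0.65 = 33.02°;  2α = 66.05°
n_0 = (-0.2731, +0.9620)
n_1 = (-0.9373, -0.3486)
n_2 = (+0.3649, -0.9310)
n_3 = (+0.9614, +0.2753)
  (0,1): δ = 85.44°  ·
  (0,2): δ = 5.56°  ✓
  (0,3): δ = 90.13°  ·
  (1,2): δ = 89.00°  ·
  (1,3): δ = 4.42°  ✓
  (2,3): δ = 95.43°  ·
antipodal pairs: 2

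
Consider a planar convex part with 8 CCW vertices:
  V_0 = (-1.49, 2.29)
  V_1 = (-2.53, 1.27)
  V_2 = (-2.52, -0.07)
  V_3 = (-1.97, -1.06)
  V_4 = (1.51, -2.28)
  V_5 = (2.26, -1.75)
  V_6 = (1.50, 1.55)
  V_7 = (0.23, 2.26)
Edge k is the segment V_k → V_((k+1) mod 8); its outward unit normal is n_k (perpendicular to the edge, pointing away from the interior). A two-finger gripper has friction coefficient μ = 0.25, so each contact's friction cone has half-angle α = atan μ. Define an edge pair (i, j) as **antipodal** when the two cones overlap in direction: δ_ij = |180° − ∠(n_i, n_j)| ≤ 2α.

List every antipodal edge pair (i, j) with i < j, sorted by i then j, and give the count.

α = atan 0.25 = 14.04°;  2α = 28.07°
n_0 = (-0.7002, +0.7139)
n_1 = (-1.0000, -0.0075)
n_2 = (-0.8742, -0.4856)
n_3 = (-0.3308, -0.9437)
n_4 = (+0.5771, -0.8167)
n_5 = (+0.9745, +0.2244)
n_6 = (+0.4880, +0.8729)
n_7 = (+0.0174, +0.9998)
  (0,1): δ = 134.02°  ·
  (0,2): δ = 105.39°  ·
  (0,3): δ = 63.76°  ·
  (0,4): δ = 9.20°  ✓
  (0,5): δ = 58.53°  ·
  (0,6): δ = 106.35°  ·
  (0,7): δ = 134.56°  ·
  (1,2): δ = 151.37°  ·
  (1,3): δ = 109.75°  ·
  (1,4): δ = 55.18°  ·
  (1,5): δ = 12.54°  ✓
  (1,6): δ = 60.36°  ·
  (1,7): δ = 88.57°  ·
  (2,3): δ = 138.37°  ·
  (2,4): δ = 83.81°  ·
  (2,5): δ = 16.09°  ✓
  (2,6): δ = 31.74°  ·
  (2,7): δ = 59.95°  ·
  (3,4): δ = 125.43°  ·
  (3,5): δ = 57.71°  ·
  (3,6): δ = 9.89°  ✓
  (3,7): δ = 18.32°  ✓
  (4,5): δ = 112.28°  ·
  (4,6): δ = 64.46°  ·
  (4,7): δ = 36.25°  ·
  (5,6): δ = 132.18°  ·
  (5,7): δ = 103.97°  ·
  (6,7): δ = 151.79°  ·
antipodal pairs: 5

count = 5; pairs: (0,4), (1,5), (2,5), (3,6), (3,7)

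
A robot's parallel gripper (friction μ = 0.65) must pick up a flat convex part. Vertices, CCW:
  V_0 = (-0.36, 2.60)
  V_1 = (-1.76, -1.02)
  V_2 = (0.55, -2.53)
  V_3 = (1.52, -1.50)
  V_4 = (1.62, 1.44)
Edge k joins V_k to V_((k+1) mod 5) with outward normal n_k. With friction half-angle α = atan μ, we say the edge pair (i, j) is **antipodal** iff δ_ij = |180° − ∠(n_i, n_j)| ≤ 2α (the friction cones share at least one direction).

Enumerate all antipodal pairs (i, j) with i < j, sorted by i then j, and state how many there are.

count = 4; pairs: (0,2), (0,3), (1,3), (1,4)

α = atan 0.65 = 33.02°;  2α = 66.05°
n_0 = (-0.9327, +0.3607)
n_1 = (-0.5472, -0.8370)
n_2 = (+0.7280, -0.6856)
n_3 = (+0.9994, -0.0340)
n_4 = (+0.5055, +0.8628)
  (0,1): δ = 102.03°  ·
  (0,2): δ = 22.14°  ✓
  (0,3): δ = 19.20°  ✓
  (0,4): δ = 80.78°  ·
  (1,2): δ = 100.11°  ·
  (1,3): δ = 58.78°  ✓
  (1,4): δ = 2.81°  ✓
  (2,3): δ = 138.67°  ·
  (2,4): δ = 77.08°  ·
  (3,4): δ = 118.42°  ·
antipodal pairs: 4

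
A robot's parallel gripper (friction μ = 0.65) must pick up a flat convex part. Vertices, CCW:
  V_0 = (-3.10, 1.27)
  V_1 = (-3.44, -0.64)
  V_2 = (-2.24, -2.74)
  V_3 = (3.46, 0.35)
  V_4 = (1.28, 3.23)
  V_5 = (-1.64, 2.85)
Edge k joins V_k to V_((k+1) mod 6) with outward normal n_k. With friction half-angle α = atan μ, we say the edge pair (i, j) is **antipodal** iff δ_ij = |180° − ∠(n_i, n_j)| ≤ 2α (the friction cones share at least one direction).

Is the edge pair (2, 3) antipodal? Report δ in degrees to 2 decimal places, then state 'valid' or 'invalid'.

α = atan 0.65 = 33.02°;  2α = 66.05°
edge 2: e_2 = (+5.70, +3.09);  n_2 = (+0.4766, -0.8791)
edge 3: e_3 = (-2.18, +2.88);  n_3 = (+0.7973, +0.6035)
∠(n_2, n_3) = 98.66°
δ = |180° − 98.66°| = 81.34°
81.34° > 2α = 66.05°  →  invalid

δ = 81.34°, invalid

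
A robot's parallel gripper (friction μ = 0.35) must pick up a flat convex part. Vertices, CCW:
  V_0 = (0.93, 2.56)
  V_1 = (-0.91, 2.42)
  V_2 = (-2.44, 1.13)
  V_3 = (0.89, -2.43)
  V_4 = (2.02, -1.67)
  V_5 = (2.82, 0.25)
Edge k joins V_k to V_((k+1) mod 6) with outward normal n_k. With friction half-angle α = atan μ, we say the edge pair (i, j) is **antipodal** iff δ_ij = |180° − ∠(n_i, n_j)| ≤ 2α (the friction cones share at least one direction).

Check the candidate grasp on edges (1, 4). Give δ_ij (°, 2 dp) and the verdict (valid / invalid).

δ = 27.24°, valid

α = atan 0.35 = 19.29°;  2α = 38.58°
edge 1: e_1 = (-1.53, -1.29);  n_1 = (-0.6446, +0.7645)
edge 4: e_4 = (+0.80, +1.92);  n_4 = (+0.9231, -0.3846)
∠(n_1, n_4) = 152.76°
δ = |180° − 152.76°| = 27.24°
27.24° ≤ 2α = 38.58°  →  valid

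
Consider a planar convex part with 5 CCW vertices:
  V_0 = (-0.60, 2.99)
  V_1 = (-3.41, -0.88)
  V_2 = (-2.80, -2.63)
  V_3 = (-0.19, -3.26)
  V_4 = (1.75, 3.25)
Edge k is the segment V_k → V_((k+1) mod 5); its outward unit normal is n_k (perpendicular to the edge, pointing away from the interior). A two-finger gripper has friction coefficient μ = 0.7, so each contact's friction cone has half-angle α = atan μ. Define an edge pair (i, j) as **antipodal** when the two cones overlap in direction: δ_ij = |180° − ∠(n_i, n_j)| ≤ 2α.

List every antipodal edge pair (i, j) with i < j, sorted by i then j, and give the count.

α = atan 0.7 = 34.99°;  2α = 69.98°
n_0 = (-0.8092, +0.5875)
n_1 = (-0.9443, -0.3291)
n_2 = (-0.2346, -0.9721)
n_3 = (+0.9584, -0.2856)
n_4 = (-0.1100, +0.9939)
  (0,1): δ = 124.80°  ·
  (0,2): δ = 67.59°  ✓
  (0,3): δ = 19.39°  ✓
  (0,4): δ = 132.30°  ·
  (1,2): δ = 122.79°  ·
  (1,3): δ = 35.81°  ✓
  (1,4): δ = 77.10°  ·
  (2,3): δ = 93.02°  ·
  (2,4): δ = 19.88°  ✓
  (3,4): δ = 67.09°  ✓
antipodal pairs: 5

count = 5; pairs: (0,2), (0,3), (1,3), (2,4), (3,4)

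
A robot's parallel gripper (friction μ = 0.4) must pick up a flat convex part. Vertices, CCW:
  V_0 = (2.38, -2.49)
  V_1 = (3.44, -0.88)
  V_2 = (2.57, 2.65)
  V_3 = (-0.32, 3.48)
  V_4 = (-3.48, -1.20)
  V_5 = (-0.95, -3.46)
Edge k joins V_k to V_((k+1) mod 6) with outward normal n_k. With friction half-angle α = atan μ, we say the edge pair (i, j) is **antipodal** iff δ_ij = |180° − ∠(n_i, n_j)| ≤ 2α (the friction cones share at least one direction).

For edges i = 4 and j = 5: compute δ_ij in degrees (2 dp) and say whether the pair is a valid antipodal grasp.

δ = 121.99°, invalid

α = atan 0.4 = 21.80°;  2α = 43.60°
edge 4: e_4 = (+2.53, -2.26);  n_4 = (-0.6662, -0.7458)
edge 5: e_5 = (+3.33, +0.97);  n_5 = (+0.2797, -0.9601)
∠(n_4, n_5) = 58.01°
δ = |180° − 58.01°| = 121.99°
121.99° > 2α = 43.60°  →  invalid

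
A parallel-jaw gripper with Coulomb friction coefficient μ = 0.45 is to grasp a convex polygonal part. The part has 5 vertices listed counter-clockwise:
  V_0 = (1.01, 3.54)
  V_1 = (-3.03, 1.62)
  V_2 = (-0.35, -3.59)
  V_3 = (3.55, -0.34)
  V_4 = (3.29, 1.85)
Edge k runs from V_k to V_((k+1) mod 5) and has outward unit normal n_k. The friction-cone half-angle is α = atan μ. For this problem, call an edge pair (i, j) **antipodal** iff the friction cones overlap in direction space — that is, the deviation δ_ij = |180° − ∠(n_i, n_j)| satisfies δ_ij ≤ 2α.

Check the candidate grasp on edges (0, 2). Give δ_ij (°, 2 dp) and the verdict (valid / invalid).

α = atan 0.45 = 24.23°;  2α = 48.46°
edge 0: e_0 = (-4.04, -1.92);  n_0 = (-0.4292, +0.9032)
edge 2: e_2 = (+3.90, +3.25);  n_2 = (+0.6402, -0.7682)
∠(n_0, n_2) = 165.61°
δ = |180° − 165.61°| = 14.39°
14.39° ≤ 2α = 48.46°  →  valid

δ = 14.39°, valid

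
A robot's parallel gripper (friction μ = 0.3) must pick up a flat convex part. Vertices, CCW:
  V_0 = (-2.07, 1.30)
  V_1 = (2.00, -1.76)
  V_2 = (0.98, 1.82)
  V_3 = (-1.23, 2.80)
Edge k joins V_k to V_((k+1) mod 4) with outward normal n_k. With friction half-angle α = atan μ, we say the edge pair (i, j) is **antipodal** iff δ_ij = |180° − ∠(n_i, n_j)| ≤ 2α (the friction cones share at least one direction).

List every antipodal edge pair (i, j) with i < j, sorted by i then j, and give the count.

count = 1; pairs: (0,2)

α = atan 0.3 = 16.70°;  2α = 33.40°
n_0 = (-0.6009, -0.7993)
n_1 = (+0.9617, +0.2740)
n_2 = (+0.4054, +0.9142)
n_3 = (-0.8725, +0.4886)
  (0,1): δ = 37.16°  ·
  (0,2): δ = 13.02°  ✓
  (0,3): δ = 97.69°  ·
  (1,2): δ = 129.82°  ·
  (1,3): δ = 45.15°  ·
  (2,3): δ = 95.33°  ·
antipodal pairs: 1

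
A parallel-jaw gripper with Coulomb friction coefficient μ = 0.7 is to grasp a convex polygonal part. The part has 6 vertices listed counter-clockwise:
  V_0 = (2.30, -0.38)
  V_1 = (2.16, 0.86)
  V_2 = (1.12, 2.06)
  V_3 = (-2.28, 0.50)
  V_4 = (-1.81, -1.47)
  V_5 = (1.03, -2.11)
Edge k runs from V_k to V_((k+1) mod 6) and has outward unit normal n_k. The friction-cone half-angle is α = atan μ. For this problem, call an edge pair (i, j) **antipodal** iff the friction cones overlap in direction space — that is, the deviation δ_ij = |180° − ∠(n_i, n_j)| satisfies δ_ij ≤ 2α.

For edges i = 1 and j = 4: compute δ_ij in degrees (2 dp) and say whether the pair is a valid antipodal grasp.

δ = 36.39°, valid

α = atan 0.7 = 34.99°;  2α = 69.98°
edge 1: e_1 = (-1.04, +1.20);  n_1 = (+0.7557, +0.6549)
edge 4: e_4 = (+2.84, -0.64);  n_4 = (-0.2198, -0.9755)
∠(n_1, n_4) = 143.61°
δ = |180° − 143.61°| = 36.39°
36.39° ≤ 2α = 69.98°  →  valid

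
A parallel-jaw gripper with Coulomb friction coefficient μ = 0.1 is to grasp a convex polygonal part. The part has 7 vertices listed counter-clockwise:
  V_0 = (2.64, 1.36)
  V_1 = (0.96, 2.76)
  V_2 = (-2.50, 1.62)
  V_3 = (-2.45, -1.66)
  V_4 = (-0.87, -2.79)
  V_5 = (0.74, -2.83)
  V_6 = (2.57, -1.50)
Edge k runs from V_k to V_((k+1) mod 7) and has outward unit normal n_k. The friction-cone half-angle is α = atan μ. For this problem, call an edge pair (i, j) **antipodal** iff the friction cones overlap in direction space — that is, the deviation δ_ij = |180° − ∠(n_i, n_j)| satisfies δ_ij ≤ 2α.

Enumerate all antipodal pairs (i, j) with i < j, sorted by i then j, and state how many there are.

α = atan 0.1 = 5.71°;  2α = 11.42°
n_0 = (+0.6402, +0.7682)
n_1 = (-0.3129, +0.9498)
n_2 = (-0.9999, -0.0152)
n_3 = (-0.5817, -0.8134)
n_4 = (-0.0248, -0.9997)
n_5 = (+0.5879, -0.8089)
n_6 = (+0.9997, -0.0245)
  (0,1): δ = 121.96°  ·
  (0,2): δ = 49.32°  ·
  (0,3): δ = 4.23°  ✓
  (0,4): δ = 38.38°  ·
  (0,5): δ = 75.81°  ·
  (0,6): δ = 128.40°  ·
  (1,2): δ = 107.36°  ·
  (1,3): δ = 53.81°  ·
  (1,4): δ = 19.66°  ·
  (1,5): δ = 17.77°  ·
  (1,6): δ = 70.36°  ·
  (2,3): δ = 126.45°  ·
  (2,4): δ = 92.30°  ·
  (2,5): δ = 54.86°  ·
  (2,6): δ = 2.28°  ✓
  (3,4): δ = 145.85°  ·
  (3,5): δ = 108.42°  ·
  (3,6): δ = 55.83°  ·
  (4,5): δ = 142.57°  ·
  (4,6): δ = 89.98°  ·
  (5,6): δ = 127.41°  ·
antipodal pairs: 2

count = 2; pairs: (0,3), (2,6)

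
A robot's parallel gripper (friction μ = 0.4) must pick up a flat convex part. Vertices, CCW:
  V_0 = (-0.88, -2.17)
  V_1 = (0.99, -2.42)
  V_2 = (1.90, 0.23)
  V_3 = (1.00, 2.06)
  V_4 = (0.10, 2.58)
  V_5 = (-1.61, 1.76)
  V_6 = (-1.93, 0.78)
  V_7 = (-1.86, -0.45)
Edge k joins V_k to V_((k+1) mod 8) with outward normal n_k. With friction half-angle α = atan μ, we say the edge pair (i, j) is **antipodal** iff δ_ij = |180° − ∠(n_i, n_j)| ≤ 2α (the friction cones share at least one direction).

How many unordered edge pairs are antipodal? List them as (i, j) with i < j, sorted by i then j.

α = atan 0.4 = 21.80°;  2α = 43.60°
n_0 = (-0.1325, -0.9912)
n_1 = (+0.9458, -0.3248)
n_2 = (+0.8973, +0.4413)
n_3 = (+0.5003, +0.8659)
n_4 = (-0.4324, +0.9017)
n_5 = (-0.9506, +0.3104)
n_6 = (-0.9984, -0.0568)
n_7 = (-0.8689, -0.4951)
  (0,1): δ = 101.34°  ·
  (0,2): δ = 56.20°  ·
  (0,3): δ = 22.40°  ✓
  (0,4): δ = 33.23°  ✓
  (0,5): δ = 79.53°  ·
  (0,6): δ = 100.87°  ·
  (0,7): δ = 127.29°  ·
  (1,2): δ = 134.86°  ·
  (1,3): δ = 101.07°  ·
  (1,4): δ = 45.43°  ·
  (1,5): δ = 0.87°  ✓
  (1,6): δ = 22.21°  ✓
  (1,7): δ = 48.63°  ·
  (2,3): δ = 146.21°  ·
  (2,4): δ = 90.57°  ·
  (2,5): δ = 44.27°  ·
  (2,6): δ = 22.93°  ✓
  (2,7): δ = 3.48°  ✓
  (3,4): δ = 124.36°  ·
  (3,5): δ = 78.07°  ·
  (3,6): δ = 56.72°  ·
  (3,7): δ = 30.31°  ✓
  (4,5): δ = 133.70°  ·
  (4,6): δ = 112.36°  ·
  (4,7): δ = 85.95°  ·
  (5,6): δ = 158.66°  ·
  (5,7): δ = 132.24°  ·
  (6,7): δ = 153.58°  ·
antipodal pairs: 7

count = 7; pairs: (0,3), (0,4), (1,5), (1,6), (2,6), (2,7), (3,7)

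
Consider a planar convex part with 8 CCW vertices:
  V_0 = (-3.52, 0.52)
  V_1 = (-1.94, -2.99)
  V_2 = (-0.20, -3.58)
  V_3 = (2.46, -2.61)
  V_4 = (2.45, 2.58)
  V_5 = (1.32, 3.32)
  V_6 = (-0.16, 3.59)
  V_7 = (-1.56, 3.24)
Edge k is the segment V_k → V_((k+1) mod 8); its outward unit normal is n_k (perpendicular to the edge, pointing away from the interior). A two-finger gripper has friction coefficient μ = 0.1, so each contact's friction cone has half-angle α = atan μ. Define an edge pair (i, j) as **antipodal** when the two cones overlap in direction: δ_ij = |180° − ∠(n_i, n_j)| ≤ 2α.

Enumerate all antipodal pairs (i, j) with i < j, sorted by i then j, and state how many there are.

count = 2; pairs: (1,5), (2,6)

α = atan 0.1 = 5.71°;  2α = 11.42°
n_0 = (-0.9119, -0.4105)
n_1 = (-0.3211, -0.9470)
n_2 = (+0.3426, -0.9395)
n_3 = (+1.0000, +0.0019)
n_4 = (+0.5478, +0.8366)
n_5 = (+0.1795, +0.9838)
n_6 = (-0.2425, +0.9701)
n_7 = (-0.8113, +0.5846)
  (0,1): δ = 132.97°  ·
  (0,2): δ = 94.20°  ·
  (0,3): δ = 24.12°  ·
  (0,4): δ = 32.55°  ·
  (0,5): δ = 55.43°  ·
  (0,6): δ = 79.80°  ·
  (0,7): δ = 119.99°  ·
  (1,2): δ = 141.23°  ·
  (1,3): δ = 71.16°  ·
  (1,4): δ = 14.49°  ·
  (1,5): δ = 8.39°  ✓
  (1,6): δ = 32.77°  ·
  (1,7): δ = 72.95°  ·
  (2,3): δ = 109.92°  ·
  (2,4): δ = 53.25°  ·
  (2,5): δ = 30.37°  ·
  (2,6): δ = 6.00°  ✓
  (2,7): δ = 34.19°  ·
  (3,4): δ = 123.33°  ·
  (3,5): δ = 100.45°  ·
  (3,6): δ = 76.07°  ·
  (3,7): δ = 35.89°  ·
  (4,5): δ = 157.12°  ·
  (4,6): δ = 132.74°  ·
  (4,7): δ = 92.56°  ·
  (5,6): δ = 155.62°  ·
  (5,7): δ = 115.44°  ·
  (6,7): δ = 139.81°  ·
antipodal pairs: 2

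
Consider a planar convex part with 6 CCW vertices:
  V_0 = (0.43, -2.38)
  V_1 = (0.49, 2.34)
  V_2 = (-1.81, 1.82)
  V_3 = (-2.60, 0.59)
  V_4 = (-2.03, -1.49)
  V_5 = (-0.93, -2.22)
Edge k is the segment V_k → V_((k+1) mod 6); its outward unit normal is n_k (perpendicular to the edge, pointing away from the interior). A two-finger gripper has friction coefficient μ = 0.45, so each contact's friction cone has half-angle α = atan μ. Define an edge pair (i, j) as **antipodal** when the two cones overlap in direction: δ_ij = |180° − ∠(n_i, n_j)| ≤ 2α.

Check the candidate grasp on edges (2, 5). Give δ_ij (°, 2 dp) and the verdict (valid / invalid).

δ = 64.00°, invalid

α = atan 0.45 = 24.23°;  2α = 48.46°
edge 2: e_2 = (-0.79, -1.23);  n_2 = (-0.8414, +0.5404)
edge 5: e_5 = (+1.36, -0.16);  n_5 = (-0.1168, -0.9932)
∠(n_2, n_5) = 116.00°
δ = |180° − 116.00°| = 64.00°
64.00° > 2α = 48.46°  →  invalid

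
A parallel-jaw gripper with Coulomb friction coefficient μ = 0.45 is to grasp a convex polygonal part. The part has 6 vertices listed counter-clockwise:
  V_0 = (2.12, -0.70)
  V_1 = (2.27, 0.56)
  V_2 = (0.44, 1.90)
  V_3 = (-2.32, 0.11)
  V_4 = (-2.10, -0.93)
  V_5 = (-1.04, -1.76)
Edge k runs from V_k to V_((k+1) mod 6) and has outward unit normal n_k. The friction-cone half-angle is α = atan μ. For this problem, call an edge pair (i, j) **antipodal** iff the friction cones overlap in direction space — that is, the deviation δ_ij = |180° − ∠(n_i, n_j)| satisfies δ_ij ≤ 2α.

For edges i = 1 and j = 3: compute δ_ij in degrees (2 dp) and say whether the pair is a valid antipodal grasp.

α = atan 0.45 = 24.23°;  2α = 48.46°
edge 1: e_1 = (-1.83, +1.34);  n_1 = (+0.5908, +0.8068)
edge 3: e_3 = (+0.22, -1.04);  n_3 = (-0.9783, -0.2070)
∠(n_1, n_3) = 138.16°
δ = |180° − 138.16°| = 41.84°
41.84° ≤ 2α = 48.46°  →  valid

δ = 41.84°, valid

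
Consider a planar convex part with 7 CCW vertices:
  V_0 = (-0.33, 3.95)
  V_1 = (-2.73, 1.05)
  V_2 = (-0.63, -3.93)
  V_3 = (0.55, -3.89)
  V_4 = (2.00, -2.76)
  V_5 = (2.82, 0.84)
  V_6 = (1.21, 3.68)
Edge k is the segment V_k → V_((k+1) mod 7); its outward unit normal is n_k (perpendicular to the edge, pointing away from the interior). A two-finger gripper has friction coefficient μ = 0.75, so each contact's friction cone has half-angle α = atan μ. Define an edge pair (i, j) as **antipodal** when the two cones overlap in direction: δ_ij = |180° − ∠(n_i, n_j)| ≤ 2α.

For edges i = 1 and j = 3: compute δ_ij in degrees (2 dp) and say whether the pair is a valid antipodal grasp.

δ = 74.93°, invalid

α = atan 0.75 = 36.87°;  2α = 73.74°
edge 1: e_1 = (+2.10, -4.98);  n_1 = (-0.9214, -0.3886)
edge 3: e_3 = (+1.45, +1.13);  n_3 = (+0.6147, -0.7888)
∠(n_1, n_3) = 105.07°
δ = |180° − 105.07°| = 74.93°
74.93° > 2α = 73.74°  →  invalid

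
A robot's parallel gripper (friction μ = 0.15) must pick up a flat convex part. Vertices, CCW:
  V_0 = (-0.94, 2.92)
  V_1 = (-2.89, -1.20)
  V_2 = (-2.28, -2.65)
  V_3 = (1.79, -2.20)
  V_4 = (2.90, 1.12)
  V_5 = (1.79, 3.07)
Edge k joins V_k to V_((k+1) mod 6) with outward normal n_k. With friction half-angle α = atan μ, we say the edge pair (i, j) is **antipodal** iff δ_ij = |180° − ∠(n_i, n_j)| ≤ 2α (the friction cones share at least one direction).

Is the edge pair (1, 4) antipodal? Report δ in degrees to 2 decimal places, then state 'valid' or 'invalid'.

δ = 6.83°, valid

α = atan 0.15 = 8.53°;  2α = 17.06°
edge 1: e_1 = (+0.61, -1.45);  n_1 = (-0.9218, -0.3878)
edge 4: e_4 = (-1.11, +1.95);  n_4 = (+0.8691, +0.4947)
∠(n_1, n_4) = 173.17°
δ = |180° − 173.17°| = 6.83°
6.83° ≤ 2α = 17.06°  →  valid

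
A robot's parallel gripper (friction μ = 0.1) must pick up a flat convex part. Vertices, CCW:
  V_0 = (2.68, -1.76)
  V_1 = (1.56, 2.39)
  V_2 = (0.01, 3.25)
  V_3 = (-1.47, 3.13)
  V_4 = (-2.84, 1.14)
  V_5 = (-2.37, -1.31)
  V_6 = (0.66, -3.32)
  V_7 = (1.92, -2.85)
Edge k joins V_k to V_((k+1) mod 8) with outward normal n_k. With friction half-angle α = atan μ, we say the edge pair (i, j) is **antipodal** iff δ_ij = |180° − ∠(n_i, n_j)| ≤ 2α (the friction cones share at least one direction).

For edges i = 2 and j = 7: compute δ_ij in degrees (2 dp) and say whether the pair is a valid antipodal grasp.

δ = 50.48°, invalid

α = atan 0.1 = 5.71°;  2α = 11.42°
edge 2: e_2 = (-1.48, -0.12);  n_2 = (-0.0808, +0.9967)
edge 7: e_7 = (+0.76, +1.09);  n_7 = (+0.8203, -0.5719)
∠(n_2, n_7) = 129.52°
δ = |180° − 129.52°| = 50.48°
50.48° > 2α = 11.42°  →  invalid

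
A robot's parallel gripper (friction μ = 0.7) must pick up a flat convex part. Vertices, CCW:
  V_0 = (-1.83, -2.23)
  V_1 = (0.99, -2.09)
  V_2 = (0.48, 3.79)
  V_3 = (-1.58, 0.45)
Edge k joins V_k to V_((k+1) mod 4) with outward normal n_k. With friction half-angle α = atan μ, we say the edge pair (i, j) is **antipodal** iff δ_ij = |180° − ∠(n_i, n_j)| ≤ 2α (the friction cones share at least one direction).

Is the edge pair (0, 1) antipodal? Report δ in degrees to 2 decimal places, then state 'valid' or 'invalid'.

α = atan 0.7 = 34.99°;  2α = 69.98°
edge 0: e_0 = (+2.82, +0.14);  n_0 = (+0.0496, -0.9988)
edge 1: e_1 = (-0.51, +5.88);  n_1 = (+0.9963, +0.0864)
∠(n_0, n_1) = 92.11°
δ = |180° − 92.11°| = 87.89°
87.89° > 2α = 69.98°  →  invalid

δ = 87.89°, invalid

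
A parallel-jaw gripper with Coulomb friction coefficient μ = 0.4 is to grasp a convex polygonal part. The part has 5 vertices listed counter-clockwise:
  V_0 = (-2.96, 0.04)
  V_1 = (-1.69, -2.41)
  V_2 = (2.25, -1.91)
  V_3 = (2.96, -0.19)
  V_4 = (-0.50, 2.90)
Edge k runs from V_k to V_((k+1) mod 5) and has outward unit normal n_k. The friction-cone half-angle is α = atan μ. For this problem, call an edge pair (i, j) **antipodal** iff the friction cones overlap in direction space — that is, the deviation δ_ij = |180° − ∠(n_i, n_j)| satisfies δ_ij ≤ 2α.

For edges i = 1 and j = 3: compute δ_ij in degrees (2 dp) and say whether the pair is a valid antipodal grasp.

δ = 49.00°, invalid

α = atan 0.4 = 21.80°;  2α = 43.60°
edge 1: e_1 = (+3.94, +0.50);  n_1 = (+0.1259, -0.9920)
edge 3: e_3 = (-3.46, +3.09);  n_3 = (+0.6661, +0.7459)
∠(n_1, n_3) = 131.00°
δ = |180° − 131.00°| = 49.00°
49.00° > 2α = 43.60°  →  invalid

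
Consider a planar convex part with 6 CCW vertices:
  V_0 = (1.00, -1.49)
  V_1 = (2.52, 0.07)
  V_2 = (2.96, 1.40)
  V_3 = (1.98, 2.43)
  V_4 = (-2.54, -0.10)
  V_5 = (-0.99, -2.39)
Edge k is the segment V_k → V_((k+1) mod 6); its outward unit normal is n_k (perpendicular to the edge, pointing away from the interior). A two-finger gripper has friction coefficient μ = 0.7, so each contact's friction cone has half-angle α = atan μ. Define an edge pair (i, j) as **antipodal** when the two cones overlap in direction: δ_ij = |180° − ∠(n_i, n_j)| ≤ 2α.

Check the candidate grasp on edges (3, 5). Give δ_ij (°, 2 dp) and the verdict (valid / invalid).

δ = 4.90°, valid

α = atan 0.7 = 34.99°;  2α = 69.98°
edge 3: e_3 = (-4.52, -2.53);  n_3 = (-0.4884, +0.8726)
edge 5: e_5 = (+1.99, +0.90);  n_5 = (+0.4121, -0.9111)
∠(n_3, n_5) = 175.10°
δ = |180° − 175.10°| = 4.90°
4.90° ≤ 2α = 69.98°  →  valid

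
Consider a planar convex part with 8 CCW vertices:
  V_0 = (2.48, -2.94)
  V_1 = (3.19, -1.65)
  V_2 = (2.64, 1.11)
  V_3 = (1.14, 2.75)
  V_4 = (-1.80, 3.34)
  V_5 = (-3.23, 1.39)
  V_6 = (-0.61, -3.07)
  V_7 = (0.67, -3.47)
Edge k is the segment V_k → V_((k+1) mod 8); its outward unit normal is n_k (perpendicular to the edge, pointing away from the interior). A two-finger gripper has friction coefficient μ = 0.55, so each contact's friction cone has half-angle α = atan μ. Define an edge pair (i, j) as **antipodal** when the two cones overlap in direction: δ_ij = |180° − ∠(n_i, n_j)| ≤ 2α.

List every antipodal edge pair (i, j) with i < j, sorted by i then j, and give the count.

count = 9; pairs: (0,4), (1,4), (1,5), (2,5), (2,6), (3,5), (3,6), (3,7), (4,7)

α = atan 0.55 = 28.81°;  2α = 57.62°
n_0 = (+0.8761, -0.4822)
n_1 = (+0.9807, +0.1954)
n_2 = (+0.7379, +0.6749)
n_3 = (+0.1968, +0.9805)
n_4 = (-0.8064, +0.5914)
n_5 = (-0.8622, -0.5065)
n_6 = (-0.2983, -0.9545)
n_7 = (+0.2810, -0.9597)
  (0,1): δ = 139.90°  ·
  (0,2): δ = 108.73°  ·
  (0,3): δ = 72.52°  ·
  (0,4): δ = 7.43°  ✓
  (0,5): δ = 59.26°  ·
  (0,6): δ = 101.47°  ·
  (0,7): δ = 135.15°  ·
  (1,2): δ = 148.82°  ·
  (1,3): δ = 112.62°  ·
  (1,4): δ = 47.52°  ✓
  (1,5): δ = 19.16°  ✓
  (1,6): δ = 61.38°  ·
  (1,7): δ = 95.05°  ·
  (2,3): δ = 143.79°  ·
  (2,4): δ = 78.70°  ·
  (2,5): δ = 12.02°  ✓
  (2,6): δ = 30.20°  ✓
  (2,7): δ = 63.87°  ·
  (3,4): δ = 114.91°  ·
  (3,5): δ = 48.22°  ✓
  (3,6): δ = 6.01°  ✓
  (3,7): δ = 27.67°  ✓
  (4,5): δ = 113.31°  ·
  (4,6): δ = 71.10°  ·
  (4,7): δ = 37.43°  ✓
  (5,6): δ = 137.79°  ·
  (5,7): δ = 104.11°  ·
  (6,7): δ = 146.33°  ·
antipodal pairs: 9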